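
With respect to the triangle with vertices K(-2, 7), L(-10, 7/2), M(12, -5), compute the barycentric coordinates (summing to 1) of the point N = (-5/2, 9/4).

Signed area of the reference triangle: [KLM] = ½·((-2)·(7/2−(-5)) + (-10)·(-5−7) + 12·(7−(7/2))) = ½·(-17 + 120 + 42) = 145/2.
[NLM] = ½·((-5/2)·(7/2−(-5)) + (-10)·(-5−(9/4)) + 12·(9/4−(7/2))) = ½·(-85/4 + 145/2 − 15) = 145/8, so the K-coordinate is (145/8)/(145/2) = 1/4.
[KNM] = ½·((-2)·(9/4−(-5)) + (-5/2)·(-5−7) + 12·(7−(9/4))) = ½·(-29/2 + 30 + 57) = 145/4, so the L-coordinate is 1/2.
[KLN] = ½·((-2)·(7/2−(9/4)) + (-10)·(9/4−7) + (-5/2)·(7−(7/2))) = ½·(-5/2 + 95/2 − 35/4) = 145/8, so the M-coordinate is 1/4.

(1/4, 1/2, 1/4)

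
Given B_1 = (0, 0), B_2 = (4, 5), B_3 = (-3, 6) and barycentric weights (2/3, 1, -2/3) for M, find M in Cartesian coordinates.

(6, 1)

M = (2/3)·B_1 + 1·B_2 + (-2/3)·B_3.
x-coordinate: (2/3)·0 + 1·4 + (-2/3)·(-3) = 6.
y-coordinate: (2/3)·0 + 1·5 + (-2/3)·6 = 1.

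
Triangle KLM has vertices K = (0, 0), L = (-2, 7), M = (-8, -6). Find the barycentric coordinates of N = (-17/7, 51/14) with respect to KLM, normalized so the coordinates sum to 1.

Signed area of the reference triangle: [KLM] = ½·(0·(7−(-6)) + (-2)·(-6−0) + (-8)·(0−7)) = ½·(0 + 12 + 56) = 34.
[NLM] = ½·((-17/7)·(7−(-6)) + (-2)·(-6−(51/14)) + (-8)·(51/14−7)) = ½·(-221/7 + 135/7 + 188/7) = 51/7, so the K-coordinate is (51/7)/34 = 3/14.
[KNM] = ½·(0·(51/14−(-6)) + (-17/7)·(-6−0) + (-8)·(0−(51/14))) = ½·(0 + 102/7 + 204/7) = 153/7, so the L-coordinate is 9/14.
[KLN] = ½·(0·(7−(51/14)) + (-2)·(51/14−0) + (-17/7)·(0−7)) = ½·(0 − 51/7 + 17) = 34/7, so the M-coordinate is 1/7.

(3/14, 9/14, 1/7)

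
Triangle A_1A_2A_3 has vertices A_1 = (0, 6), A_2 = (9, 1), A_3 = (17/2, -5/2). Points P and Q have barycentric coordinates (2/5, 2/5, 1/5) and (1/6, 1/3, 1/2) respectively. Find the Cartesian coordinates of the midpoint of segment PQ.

Barycentric coordinates of the midpoint are the average: (17/60, 11/30, 7/20).
Converting: (17/60)·A_1 + (11/30)·A_2 + (7/20)·A_3 = (251/40, 143/120).

(251/40, 143/120)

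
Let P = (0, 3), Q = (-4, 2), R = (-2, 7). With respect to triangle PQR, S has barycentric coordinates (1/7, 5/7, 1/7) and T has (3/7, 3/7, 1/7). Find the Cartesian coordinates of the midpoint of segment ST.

Barycentric coordinates of the midpoint are the average: (2/7, 4/7, 1/7).
Converting: (2/7)·P + (4/7)·Q + (1/7)·R = (-18/7, 3).

(-18/7, 3)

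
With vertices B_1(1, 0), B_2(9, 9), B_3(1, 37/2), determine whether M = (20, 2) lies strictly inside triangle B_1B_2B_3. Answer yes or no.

no

Barycentric coordinates of M: (-97/296, 19/8, -155/148).
The three coordinates are negative, positive, negative; a point is interior exactly when all three are positive.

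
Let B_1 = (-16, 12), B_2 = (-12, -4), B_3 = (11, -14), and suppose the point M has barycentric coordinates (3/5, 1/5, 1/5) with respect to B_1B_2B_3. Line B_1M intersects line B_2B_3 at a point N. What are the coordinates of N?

Line B_1M meets B_2B_3 where the B_1-coordinate vanishes; zeroing M's B_1-weight and renormalizing leaves B_2, B_3-weights 1/5 : 1/5 → (1/2, 1/2).
So N = (1/2)·B_2 + (1/2)·B_3 = (-1/2, -9).

(-1/2, -9)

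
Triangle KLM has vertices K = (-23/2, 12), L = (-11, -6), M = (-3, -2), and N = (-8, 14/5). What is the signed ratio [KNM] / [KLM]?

1/5

[KLM] = ½·((-23/2)·(-6−(-2)) + (-11)·(-2−12) + (-3)·(12−(-6))) = ½·(46 + 154 − 54) = 73.
[KNM] = ½·((-23/2)·(14/5−(-2)) + (-8)·(-2−12) + (-3)·(12−(14/5))) = ½·(-276/5 + 112 − 138/5) = 73/5, so the ratio is (73/5)/73 = 1/5.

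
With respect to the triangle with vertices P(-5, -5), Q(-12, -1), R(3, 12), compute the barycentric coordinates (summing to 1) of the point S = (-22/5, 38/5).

Signed area of the reference triangle: [PQR] = ½·((-5)·(-1−12) + (-12)·(12−(-5)) + 3·(-5−(-1))) = ½·(65 − 204 − 12) = -151/2.
[SQR] = ½·((-22/5)·(-1−12) + (-12)·(12−(38/5)) + 3·(38/5−(-1))) = ½·(286/5 − 264/5 + 129/5) = 151/10, so the P-coordinate is (151/10)/(-151/2) = -1/5.
[PSR] = ½·((-5)·(38/5−12) + (-22/5)·(12−(-5)) + 3·(-5−(38/5))) = ½·(22 − 374/5 − 189/5) = -453/10, so the Q-coordinate is 3/5.
[PQS] = ½·((-5)·(-1−(38/5)) + (-12)·(38/5−(-5)) + (-22/5)·(-5−(-1))) = ½·(43 − 756/5 + 88/5) = -453/10, so the R-coordinate is 3/5.

(-1/5, 3/5, 3/5)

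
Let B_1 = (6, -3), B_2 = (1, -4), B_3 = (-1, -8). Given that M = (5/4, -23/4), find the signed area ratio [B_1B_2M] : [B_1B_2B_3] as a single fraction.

1/2

[B_1B_2B_3] = ½·(6·(-4−(-8)) + 1·(-8−(-3)) + (-1)·(-3−(-4))) = ½·(24 − 5 − 1) = 9.
[B_1B_2M] = ½·(6·(-4−(-23/4)) + 1·(-23/4−(-3)) + (5/4)·(-3−(-4))) = ½·(21/2 − 11/4 + 5/4) = 9/2, so the ratio is (9/2)/9 = 1/2.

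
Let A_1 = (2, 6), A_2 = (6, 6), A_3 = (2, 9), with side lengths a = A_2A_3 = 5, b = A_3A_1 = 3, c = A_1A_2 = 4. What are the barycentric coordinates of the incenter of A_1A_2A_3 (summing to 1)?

The incenter has barycentric coordinates proportional to the opposite side lengths: (5 : 3 : 4).
Normalizing by 5+3+4 = 12 gives (5/12, 1/4, 1/3).

(5/12, 1/4, 1/3)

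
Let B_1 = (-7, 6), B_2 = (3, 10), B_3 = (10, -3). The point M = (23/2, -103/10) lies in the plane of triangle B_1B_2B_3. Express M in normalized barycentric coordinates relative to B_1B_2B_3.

(1/5, -7/10, 3/2)

Signed area of the reference triangle: [B_1B_2B_3] = ½·((-7)·(10−(-3)) + 3·(-3−6) + 10·(6−10)) = ½·(-91 − 27 − 40) = -79.
[MB_2B_3] = ½·((23/2)·(10−(-3)) + 3·(-3−(-103/10)) + 10·(-103/10−10)) = ½·(299/2 + 219/10 − 203) = -79/5, so the B_1-coordinate is (-79/5)/(-79) = 1/5.
[B_1MB_3] = ½·((-7)·(-103/10−(-3)) + (23/2)·(-3−6) + 10·(6−(-103/10))) = ½·(511/10 − 207/2 + 163) = 553/10, so the B_2-coordinate is -7/10.
[B_1B_2M] = ½·((-7)·(10−(-103/10)) + 3·(-103/10−6) + (23/2)·(6−10)) = ½·(-1421/10 − 489/10 − 46) = -237/2, so the B_3-coordinate is 3/2.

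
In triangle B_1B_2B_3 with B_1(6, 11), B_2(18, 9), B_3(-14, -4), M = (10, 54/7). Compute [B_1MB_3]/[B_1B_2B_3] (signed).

4/7

[B_1B_2B_3] = ½·(6·(9−(-4)) + 18·(-4−11) + (-14)·(11−9)) = ½·(78 − 270 − 28) = -110.
[B_1MB_3] = ½·(6·(54/7−(-4)) + 10·(-4−11) + (-14)·(11−(54/7))) = ½·(492/7 − 150 − 46) = -440/7, so the ratio is (-440/7)/(-110) = 4/7.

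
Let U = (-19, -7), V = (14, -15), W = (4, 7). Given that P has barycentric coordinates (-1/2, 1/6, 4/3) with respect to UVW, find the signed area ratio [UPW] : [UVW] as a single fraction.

1/6

The signed ratio [UPW]/[UVW] equals the barycentric coordinate of P at vertex V, which is 1/6.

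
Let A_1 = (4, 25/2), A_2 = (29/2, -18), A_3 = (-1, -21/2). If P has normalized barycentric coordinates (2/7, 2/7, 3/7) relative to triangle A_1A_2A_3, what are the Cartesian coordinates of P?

(34/7, -85/14)

P = (2/7)·A_1 + (2/7)·A_2 + (3/7)·A_3.
x-coordinate: (2/7)·4 + (2/7)·(29/2) + (3/7)·(-1) = 34/7.
y-coordinate: (2/7)·(25/2) + (2/7)·(-18) + (3/7)·(-21/2) = -85/14.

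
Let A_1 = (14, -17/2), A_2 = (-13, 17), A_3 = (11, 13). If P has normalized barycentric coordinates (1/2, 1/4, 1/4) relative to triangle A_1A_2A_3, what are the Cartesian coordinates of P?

(13/2, 13/4)

P = (1/2)·A_1 + (1/4)·A_2 + (1/4)·A_3.
x-coordinate: (1/2)·14 + (1/4)·(-13) + (1/4)·11 = 13/2.
y-coordinate: (1/2)·(-17/2) + (1/4)·17 + (1/4)·13 = 13/4.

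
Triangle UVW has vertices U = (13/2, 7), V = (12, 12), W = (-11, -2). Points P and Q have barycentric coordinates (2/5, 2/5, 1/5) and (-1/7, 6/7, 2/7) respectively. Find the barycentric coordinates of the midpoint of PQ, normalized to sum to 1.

Since both coordinate triples sum to 1, the midpoint's barycentrics are the componentwise average.
(2/5+-1/7)/2 = 9/70; similarly 22/35 and 17/70.

(9/70, 22/35, 17/70)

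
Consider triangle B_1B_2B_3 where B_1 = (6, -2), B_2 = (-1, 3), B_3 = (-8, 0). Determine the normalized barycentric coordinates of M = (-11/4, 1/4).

(1/4, 1/4, 1/2)

Signed area of the reference triangle: [B_1B_2B_3] = ½·(6·(3−0) + (-1)·(0−(-2)) + (-8)·(-2−3)) = ½·(18 − 2 + 40) = 28.
[MB_2B_3] = ½·((-11/4)·(3−0) + (-1)·(0−(1/4)) + (-8)·(1/4−3)) = ½·(-33/4 + 1/4 + 22) = 7, so the B_1-coordinate is 7/28 = 1/4.
[B_1MB_3] = ½·(6·(1/4−0) + (-11/4)·(0−(-2)) + (-8)·(-2−(1/4))) = ½·(3/2 − 11/2 + 18) = 7, so the B_2-coordinate is 1/4.
[B_1B_2M] = ½·(6·(3−(1/4)) + (-1)·(1/4−(-2)) + (-11/4)·(-2−3)) = ½·(33/2 − 9/4 + 55/4) = 14, so the B_3-coordinate is 1/2.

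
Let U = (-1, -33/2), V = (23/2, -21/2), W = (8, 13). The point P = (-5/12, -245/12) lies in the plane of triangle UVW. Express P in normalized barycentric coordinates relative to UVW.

(1, 1/6, -1/6)

Signed area of the reference triangle: [UVW] = ½·((-1)·(-21/2−13) + (23/2)·(13−(-33/2)) + 8·(-33/2−(-21/2))) = ½·(47/2 + 1357/4 − 48) = 1259/8.
[PVW] = ½·((-5/12)·(-21/2−13) + (23/2)·(13−(-245/12)) + 8·(-245/12−(-21/2))) = ½·(235/24 + 9223/24 − 238/3) = 1259/8, so the U-coordinate is (1259/8)/(1259/8) = 1.
[UPW] = ½·((-1)·(-245/12−13) + (-5/12)·(13−(-33/2)) + 8·(-33/2−(-245/12))) = ½·(401/12 − 295/24 + 94/3) = 1259/48, so the V-coordinate is 1/6.
[UVP] = ½·((-1)·(-21/2−(-245/12)) + (23/2)·(-245/12−(-33/2)) + (-5/12)·(-33/2−(-21/2))) = ½·(-119/12 − 1081/24 + 5/2) = -1259/48, so the W-coordinate is -1/6.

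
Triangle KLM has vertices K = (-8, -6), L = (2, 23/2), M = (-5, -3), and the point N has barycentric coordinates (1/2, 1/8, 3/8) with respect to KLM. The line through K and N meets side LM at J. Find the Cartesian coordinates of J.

Line KN meets LM where the K-coordinate vanishes; zeroing N's K-weight and renormalizing leaves L, M-weights 1/8 : 3/8 → (1/4, 3/4).
So J = (1/4)·L + (3/4)·M = (-13/4, 5/8).

(-13/4, 5/8)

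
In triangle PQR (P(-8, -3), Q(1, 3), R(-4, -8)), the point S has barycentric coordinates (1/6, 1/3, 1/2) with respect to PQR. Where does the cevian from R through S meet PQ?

(-2, 1)

Line RS meets PQ where the R-coordinate vanishes; zeroing S's R-weight and renormalizing leaves P, Q-weights 1/6 : 1/3 → (1/3, 2/3).
So T = (1/3)·P + (2/3)·Q = (-2, 1).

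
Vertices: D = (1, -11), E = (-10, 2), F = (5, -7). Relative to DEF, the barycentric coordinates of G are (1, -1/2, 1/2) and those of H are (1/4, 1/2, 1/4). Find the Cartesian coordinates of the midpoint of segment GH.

(5/2, -19/2)

Barycentric coordinates of the midpoint are the average: (5/8, 0, 3/8).
Converting: (5/8)·D + 0·E + (3/8)·F = (5/2, -19/2).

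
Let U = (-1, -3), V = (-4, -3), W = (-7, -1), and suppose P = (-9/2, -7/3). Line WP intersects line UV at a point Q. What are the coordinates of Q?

Barycentric coordinates of P with respect to UVW: (1/6, 1/2, 1/3).
On side UV the W-coordinate is zero; dropping P's W-weight 1/3 and renormalizing the remaining 1/6 : 1/2 gives weights 1/4, 3/4 on U, V.
Q = (1/4)·(-1, -3) + (3/4)·(-4, -3) = (-13/4, -3).

(-13/4, -3)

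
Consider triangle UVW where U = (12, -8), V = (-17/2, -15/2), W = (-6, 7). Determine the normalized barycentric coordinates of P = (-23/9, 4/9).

(2/9, 2/9, 5/9)

Signed area of the reference triangle: [UVW] = ½·(12·(-15/2−7) + (-17/2)·(7−(-8)) + (-6)·(-8−(-15/2))) = ½·(-174 − 255/2 + 3) = -597/4.
[PVW] = ½·((-23/9)·(-15/2−7) + (-17/2)·(7−(4/9)) + (-6)·(4/9−(-15/2))) = ½·(667/18 − 1003/18 − 143/3) = -199/6, so the U-coordinate is (-199/6)/(-597/4) = 2/9.
[UPW] = ½·(12·(4/9−7) + (-23/9)·(7−(-8)) + (-6)·(-8−(4/9))) = ½·(-236/3 − 115/3 + 152/3) = -199/6, so the V-coordinate is 2/9.
[UVP] = ½·(12·(-15/2−(4/9)) + (-17/2)·(4/9−(-8)) + (-23/9)·(-8−(-15/2))) = ½·(-286/3 − 646/9 + 23/18) = -995/12, so the W-coordinate is 5/9.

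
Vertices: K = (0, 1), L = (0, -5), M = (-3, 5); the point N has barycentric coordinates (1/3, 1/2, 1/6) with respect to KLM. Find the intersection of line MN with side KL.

(0, -13/5)

Line MN meets KL where the M-coordinate vanishes; zeroing N's M-weight and renormalizing leaves K, L-weights 1/3 : 1/2 → (2/5, 3/5).
So J = (2/5)·K + (3/5)·L = (0, -13/5).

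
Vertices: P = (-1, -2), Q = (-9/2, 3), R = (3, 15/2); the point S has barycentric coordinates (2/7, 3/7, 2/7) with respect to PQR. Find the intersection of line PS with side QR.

(-3/2, 24/5)

Line PS meets QR where the P-coordinate vanishes; zeroing S's P-weight and renormalizing leaves Q, R-weights 3/7 : 2/7 → (3/5, 2/5).
So T = (3/5)·Q + (2/5)·R = (-3/2, 24/5).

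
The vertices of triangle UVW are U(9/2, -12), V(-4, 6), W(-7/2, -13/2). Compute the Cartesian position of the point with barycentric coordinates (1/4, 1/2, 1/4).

P = (1/4)·U + (1/2)·V + (1/4)·W.
x-coordinate: (1/4)·(9/2) + (1/2)·(-4) + (1/4)·(-7/2) = -7/4.
y-coordinate: (1/4)·(-12) + (1/2)·6 + (1/4)·(-13/2) = -13/8.

(-7/4, -13/8)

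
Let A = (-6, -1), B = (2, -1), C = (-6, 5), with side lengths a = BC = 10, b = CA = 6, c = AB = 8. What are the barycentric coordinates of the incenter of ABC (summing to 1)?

The incenter has barycentric coordinates proportional to the opposite side lengths: (10 : 6 : 8).
Normalizing by 10+6+8 = 24 gives (5/12, 1/4, 1/3).

(5/12, 1/4, 1/3)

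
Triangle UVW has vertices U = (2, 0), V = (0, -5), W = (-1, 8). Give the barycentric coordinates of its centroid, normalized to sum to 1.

The centroid is the average of the vertices, so each weight is 1/3.

(1/3, 1/3, 1/3)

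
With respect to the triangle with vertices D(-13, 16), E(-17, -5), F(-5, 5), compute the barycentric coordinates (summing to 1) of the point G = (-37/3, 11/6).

(1/6, 1/2, 1/3)

Signed area of the reference triangle: [DEF] = ½·((-13)·(-5−5) + (-17)·(5−16) + (-5)·(16−(-5))) = ½·(130 + 187 − 105) = 106.
[GEF] = ½·((-37/3)·(-5−5) + (-17)·(5−(11/6)) + (-5)·(11/6−(-5))) = ½·(370/3 − 323/6 − 205/6) = 53/3, so the D-coordinate is (53/3)/106 = 1/6.
[DGF] = ½·((-13)·(11/6−5) + (-37/3)·(5−16) + (-5)·(16−(11/6))) = ½·(247/6 + 407/3 − 425/6) = 53, so the E-coordinate is 1/2.
[DEG] = ½·((-13)·(-5−(11/6)) + (-17)·(11/6−16) + (-37/3)·(16−(-5))) = ½·(533/6 + 1445/6 − 259) = 106/3, so the F-coordinate is 1/3.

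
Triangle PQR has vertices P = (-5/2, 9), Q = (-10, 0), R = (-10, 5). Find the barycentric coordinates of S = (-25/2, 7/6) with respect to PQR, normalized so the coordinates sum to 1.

Signed area of the reference triangle: [PQR] = ½·((-5/2)·(0−5) + (-10)·(5−9) + (-10)·(9−0)) = ½·(25/2 + 40 − 90) = -75/4.
[SQR] = ½·((-25/2)·(0−5) + (-10)·(5−(7/6)) + (-10)·(7/6−0)) = ½·(125/2 − 115/3 − 35/3) = 25/4, so the P-coordinate is (25/4)/(-75/4) = -1/3.
[PSR] = ½·((-5/2)·(7/6−5) + (-25/2)·(5−9) + (-10)·(9−(7/6))) = ½·(115/12 + 50 − 235/3) = -75/8, so the Q-coordinate is 1/2.
[PQS] = ½·((-5/2)·(0−(7/6)) + (-10)·(7/6−9) + (-25/2)·(9−0)) = ½·(35/12 + 235/3 − 225/2) = -125/8, so the R-coordinate is 5/6.

(-1/3, 1/2, 5/6)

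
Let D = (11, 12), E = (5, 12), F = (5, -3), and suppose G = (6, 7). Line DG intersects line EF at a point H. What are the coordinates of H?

Barycentric coordinates of G with respect to DEF: (1/6, 1/2, 1/3).
On side EF the D-coordinate is zero; dropping G's D-weight 1/6 and renormalizing the remaining 1/2 : 1/3 gives weights 3/5, 2/5 on E, F.
H = (3/5)·(5, 12) + (2/5)·(5, -3) = (5, 6).

(5, 6)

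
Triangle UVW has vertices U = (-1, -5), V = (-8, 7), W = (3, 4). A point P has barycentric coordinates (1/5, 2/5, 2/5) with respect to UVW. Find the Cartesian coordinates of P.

(-11/5, 17/5)

P = (1/5)·U + (2/5)·V + (2/5)·W.
x-coordinate: (1/5)·(-1) + (2/5)·(-8) + (2/5)·3 = -11/5.
y-coordinate: (1/5)·(-5) + (2/5)·7 + (2/5)·4 = 17/5.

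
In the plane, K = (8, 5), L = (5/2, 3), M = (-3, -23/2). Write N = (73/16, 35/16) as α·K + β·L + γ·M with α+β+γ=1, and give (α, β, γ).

(1/2, 3/8, 1/8)

Signed area of the reference triangle: [KLM] = ½·(8·(3−(-23/2)) + (5/2)·(-23/2−5) + (-3)·(5−3)) = ½·(116 − 165/4 − 6) = 275/8.
[NLM] = ½·((73/16)·(3−(-23/2)) + (5/2)·(-23/2−(35/16)) + (-3)·(35/16−3)) = ½·(2117/32 − 1095/32 + 39/16) = 275/16, so the K-coordinate is (275/16)/(275/8) = 1/2.
[KNM] = ½·(8·(35/16−(-23/2)) + (73/16)·(-23/2−5) + (-3)·(5−(35/16))) = ½·(219/2 − 2409/32 − 135/16) = 825/64, so the L-coordinate is 3/8.
[KLN] = ½·(8·(3−(35/16)) + (5/2)·(35/16−5) + (73/16)·(5−3)) = ½·(13/2 − 225/32 + 73/8) = 275/64, so the M-coordinate is 1/8.
Check: 1/2 + 3/8 + 1/8 = 1.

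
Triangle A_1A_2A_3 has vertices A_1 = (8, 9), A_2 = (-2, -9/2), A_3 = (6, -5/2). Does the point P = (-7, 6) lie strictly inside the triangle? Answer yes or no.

no

Barycentric coordinates of P: (47/44, 333/176, -345/176).
The three coordinates are positive, positive, negative; a point is interior exactly when all three are positive.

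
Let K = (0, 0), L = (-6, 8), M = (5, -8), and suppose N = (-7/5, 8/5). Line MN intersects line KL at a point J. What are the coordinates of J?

(-3, 4)

Barycentric coordinates of N with respect to KLM: (2/5, 2/5, 1/5).
On side KL the M-coordinate is zero; dropping N's M-weight 1/5 and renormalizing the remaining 2/5 : 2/5 gives weights 1/2, 1/2 on K, L.
J = (1/2)·(0, 0) + (1/2)·(-6, 8) = (-3, 4).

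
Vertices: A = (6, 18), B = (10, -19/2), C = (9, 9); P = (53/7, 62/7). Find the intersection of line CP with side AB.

(22/3, 53/6)

Barycentric coordinates of P with respect to ABC: (4/7, 2/7, 1/7).
On side AB the C-coordinate is zero; dropping P's C-weight 1/7 and renormalizing the remaining 4/7 : 2/7 gives weights 2/3, 1/3 on A, B.
Q = (2/3)·(6, 18) + (1/3)·(10, -19/2) = (22/3, 53/6).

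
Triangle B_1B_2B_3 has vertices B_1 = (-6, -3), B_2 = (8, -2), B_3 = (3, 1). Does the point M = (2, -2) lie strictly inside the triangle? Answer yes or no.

yes

Barycentric coordinates of M: (18/47, 23/47, 6/47).
The three coordinates are positive, positive, positive; a point is interior exactly when all three are positive.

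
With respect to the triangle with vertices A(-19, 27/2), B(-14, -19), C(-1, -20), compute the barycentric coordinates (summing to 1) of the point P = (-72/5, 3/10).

Signed area of the reference triangle: [ABC] = ½·((-19)·(-19−(-20)) + (-14)·(-20−(27/2)) + (-1)·(27/2−(-19))) = ½·(-19 + 469 − 65/2) = 835/4.
[PBC] = ½·((-72/5)·(-19−(-20)) + (-14)·(-20−(3/10)) + (-1)·(3/10−(-19))) = ½·(-72/5 + 1421/5 − 193/10) = 501/4, so the A-coordinate is (501/4)/(835/4) = 3/5.
[APC] = ½·((-19)·(3/10−(-20)) + (-72/5)·(-20−(27/2)) + (-1)·(27/2−(3/10))) = ½·(-3857/10 + 2412/5 − 66/5) = 167/4, so the B-coordinate is 1/5.
[ABP] = ½·((-19)·(-19−(3/10)) + (-14)·(3/10−(27/2)) + (-72/5)·(27/2−(-19))) = ½·(3667/10 + 924/5 − 468) = 167/4, so the C-coordinate is 1/5.
Check: 3/5 + 1/5 + 1/5 = 1.

(3/5, 1/5, 1/5)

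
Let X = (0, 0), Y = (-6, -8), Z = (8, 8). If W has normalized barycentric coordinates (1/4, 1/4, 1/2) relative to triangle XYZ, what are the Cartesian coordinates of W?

(5/2, 2)

W = (1/4)·X + (1/4)·Y + (1/2)·Z.
x-coordinate: (1/4)·0 + (1/4)·(-6) + (1/2)·8 = 5/2.
y-coordinate: (1/4)·0 + (1/4)·(-8) + (1/2)·8 = 2.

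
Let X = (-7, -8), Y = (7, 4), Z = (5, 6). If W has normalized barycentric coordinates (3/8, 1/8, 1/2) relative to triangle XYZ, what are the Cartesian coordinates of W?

W = (3/8)·X + (1/8)·Y + (1/2)·Z.
x-coordinate: (3/8)·(-7) + (1/8)·7 + (1/2)·5 = 3/4.
y-coordinate: (3/8)·(-8) + (1/8)·4 + (1/2)·6 = 1/2.

(3/4, 1/2)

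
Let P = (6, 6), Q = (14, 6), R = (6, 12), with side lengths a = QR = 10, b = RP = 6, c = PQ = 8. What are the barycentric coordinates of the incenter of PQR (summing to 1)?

(5/12, 1/4, 1/3)

The incenter has barycentric coordinates proportional to the opposite side lengths: (10 : 6 : 8).
Normalizing by 10+6+8 = 24 gives (5/12, 1/4, 1/3).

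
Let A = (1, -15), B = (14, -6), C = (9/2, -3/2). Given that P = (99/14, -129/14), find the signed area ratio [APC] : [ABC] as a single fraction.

3/7

[ABC] = ½·(1·(-6−(-3/2)) + 14·(-3/2−(-15)) + (9/2)·(-15−(-6))) = ½·(-9/2 + 189 − 81/2) = 72.
[APC] = ½·(1·(-129/14−(-3/2)) + (99/14)·(-3/2−(-15)) + (9/2)·(-15−(-129/14))) = ½·(-54/7 + 2673/28 − 729/28) = 216/7, so the ratio is (216/7)/72 = 3/7.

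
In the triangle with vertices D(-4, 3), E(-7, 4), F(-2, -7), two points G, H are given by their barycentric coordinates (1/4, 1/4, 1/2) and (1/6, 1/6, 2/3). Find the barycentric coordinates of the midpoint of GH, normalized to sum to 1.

(5/24, 5/24, 7/12)

Since both coordinate triples sum to 1, the midpoint's barycentrics are the componentwise average.
(1/4+1/6)/2 = 5/24; similarly 5/24 and 7/12.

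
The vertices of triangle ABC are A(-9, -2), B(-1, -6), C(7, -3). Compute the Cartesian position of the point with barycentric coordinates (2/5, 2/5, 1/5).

(-13/5, -19/5)

P = (2/5)·A + (2/5)·B + (1/5)·C.
x-coordinate: (2/5)·(-9) + (2/5)·(-1) + (1/5)·7 = -13/5.
y-coordinate: (2/5)·(-2) + (2/5)·(-6) + (1/5)·(-3) = -19/5.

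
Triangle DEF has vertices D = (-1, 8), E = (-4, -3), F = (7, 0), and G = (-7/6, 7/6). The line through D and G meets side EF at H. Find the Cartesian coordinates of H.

(-5/4, -9/4)

Barycentric coordinates of G with respect to DEF: (1/3, 1/2, 1/6).
On side EF the D-coordinate is zero; dropping G's D-weight 1/3 and renormalizing the remaining 1/2 : 1/6 gives weights 3/4, 1/4 on E, F.
H = (3/4)·(-4, -3) + (1/4)·(7, 0) = (-5/4, -9/4).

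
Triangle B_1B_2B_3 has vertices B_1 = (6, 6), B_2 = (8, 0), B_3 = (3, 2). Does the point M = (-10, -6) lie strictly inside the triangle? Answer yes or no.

Barycentric coordinates of M: (-33/13, -14/13, 60/13).
The three coordinates are negative, negative, positive; a point is interior exactly when all three are positive.

no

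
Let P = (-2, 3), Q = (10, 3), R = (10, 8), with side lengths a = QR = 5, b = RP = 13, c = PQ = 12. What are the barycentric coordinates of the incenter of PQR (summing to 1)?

(1/6, 13/30, 2/5)

The incenter has barycentric coordinates proportional to the opposite side lengths: (5 : 13 : 12).
Normalizing by 5+13+12 = 30 gives (1/6, 13/30, 2/5).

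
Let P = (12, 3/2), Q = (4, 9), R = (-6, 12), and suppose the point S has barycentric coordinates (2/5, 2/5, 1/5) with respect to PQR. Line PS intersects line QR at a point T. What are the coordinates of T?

(2/3, 10)

Line PS meets QR where the P-coordinate vanishes; zeroing S's P-weight and renormalizing leaves Q, R-weights 2/5 : 1/5 → (2/3, 1/3).
So T = (2/3)·Q + (1/3)·R = (2/3, 10).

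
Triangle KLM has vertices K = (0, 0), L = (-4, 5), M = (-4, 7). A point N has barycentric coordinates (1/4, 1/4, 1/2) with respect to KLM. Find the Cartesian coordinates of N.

N = (1/4)·K + (1/4)·L + (1/2)·M.
x-coordinate: (1/4)·0 + (1/4)·(-4) + (1/2)·(-4) = -3.
y-coordinate: (1/4)·0 + (1/4)·5 + (1/2)·7 = 19/4.

(-3, 19/4)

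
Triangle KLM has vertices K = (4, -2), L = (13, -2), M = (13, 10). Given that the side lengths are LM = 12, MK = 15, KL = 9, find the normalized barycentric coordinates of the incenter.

The incenter has barycentric coordinates proportional to the opposite side lengths: (12 : 15 : 9).
Normalizing by 12+15+9 = 36 gives (1/3, 5/12, 1/4).

(1/3, 5/12, 1/4)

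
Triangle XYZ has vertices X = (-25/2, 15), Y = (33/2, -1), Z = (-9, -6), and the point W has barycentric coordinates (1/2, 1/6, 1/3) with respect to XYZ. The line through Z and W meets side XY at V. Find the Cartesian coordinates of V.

Line ZW meets XY where the Z-coordinate vanishes; zeroing W's Z-weight and renormalizing leaves X, Y-weights 1/2 : 1/6 → (3/4, 1/4).
So V = (3/4)·X + (1/4)·Y = (-21/4, 11).

(-21/4, 11)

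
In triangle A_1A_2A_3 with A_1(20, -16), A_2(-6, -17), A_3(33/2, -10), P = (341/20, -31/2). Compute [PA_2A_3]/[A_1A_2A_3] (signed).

4/5

[A_1A_2A_3] = ½·(20·(-17−(-10)) + (-6)·(-10−(-16)) + (33/2)·(-16−(-17))) = ½·(-140 − 36 + 33/2) = -319/4.
[PA_2A_3] = ½·((341/20)·(-17−(-10)) + (-6)·(-10−(-31/2)) + (33/2)·(-31/2−(-17))) = ½·(-2387/20 − 33 + 99/4) = -319/5, so the ratio is (-319/5)/(-319/4) = 4/5.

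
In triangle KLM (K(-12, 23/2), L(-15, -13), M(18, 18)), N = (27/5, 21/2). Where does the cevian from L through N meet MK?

(21/2, 131/8)

Barycentric coordinates of N with respect to KLM: (1/5, 1/5, 3/5).
On side MK the L-coordinate is zero; dropping N's L-weight 1/5 and renormalizing the remaining 3/5 : 1/5 gives weights 3/4, 1/4 on M, K.
J = (3/4)·(18, 18) + (1/4)·(-12, 23/2) = (21/2, 131/8).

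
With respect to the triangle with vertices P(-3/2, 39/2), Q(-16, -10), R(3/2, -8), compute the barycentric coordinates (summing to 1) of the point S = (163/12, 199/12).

(5/6, -5/6, 1)

Signed area of the reference triangle: [PQR] = ½·((-3/2)·(-10−(-8)) + (-16)·(-8−(39/2)) + (3/2)·(39/2−(-10))) = ½·(3 + 440 + 177/4) = 1949/8.
[SQR] = ½·((163/12)·(-10−(-8)) + (-16)·(-8−(199/12)) + (3/2)·(199/12−(-10))) = ½·(-163/6 + 1180/3 + 319/8) = 9745/48, so the P-coordinate is (9745/48)/(1949/8) = 5/6.
[PSR] = ½·((-3/2)·(199/12−(-8)) + (163/12)·(-8−(39/2)) + (3/2)·(39/2−(199/12))) = ½·(-295/8 − 8965/24 + 35/8) = -9745/48, so the Q-coordinate is -5/6.
[PQS] = ½·((-3/2)·(-10−(199/12)) + (-16)·(199/12−(39/2)) + (163/12)·(39/2−(-10))) = ½·(319/8 + 140/3 + 9617/24) = 1949/8, so the R-coordinate is 1.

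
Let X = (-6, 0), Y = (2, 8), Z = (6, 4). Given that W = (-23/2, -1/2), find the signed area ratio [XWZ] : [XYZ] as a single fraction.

[XYZ] = ½·((-6)·(8−4) + 2·(4−0) + 6·(0−8)) = ½·(-24 + 8 − 48) = -32.
[XWZ] = ½·((-6)·(-1/2−4) + (-23/2)·(4−0) + 6·(0−(-1/2))) = ½·(27 − 46 + 3) = -8, so the ratio is (-8)/(-32) = 1/4.

1/4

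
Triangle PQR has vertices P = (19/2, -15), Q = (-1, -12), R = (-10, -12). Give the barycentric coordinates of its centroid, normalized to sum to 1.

The centroid is the average of the vertices, so each weight is 1/3.

(1/3, 1/3, 1/3)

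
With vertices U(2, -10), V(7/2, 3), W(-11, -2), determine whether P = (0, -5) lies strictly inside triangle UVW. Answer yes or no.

yes

Barycentric coordinates of P: (197/362, 49/181, 67/362).
The three coordinates are positive, positive, positive; a point is interior exactly when all three are positive.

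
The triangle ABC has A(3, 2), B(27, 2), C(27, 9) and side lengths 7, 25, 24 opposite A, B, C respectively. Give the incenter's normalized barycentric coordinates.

The incenter has barycentric coordinates proportional to the opposite side lengths: (7 : 25 : 24).
Normalizing by 7+25+24 = 56 gives (1/8, 25/56, 3/7).

(1/8, 25/56, 3/7)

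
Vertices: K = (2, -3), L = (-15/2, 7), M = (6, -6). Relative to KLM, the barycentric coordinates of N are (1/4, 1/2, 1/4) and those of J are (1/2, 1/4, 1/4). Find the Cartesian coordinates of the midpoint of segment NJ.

Barycentric coordinates of the midpoint are the average: (3/8, 3/8, 1/4).
Converting: (3/8)·K + (3/8)·L + (1/4)·M = (-9/16, 0).

(-9/16, 0)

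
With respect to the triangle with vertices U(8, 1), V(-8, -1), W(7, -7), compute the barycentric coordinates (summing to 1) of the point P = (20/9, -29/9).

(2/9, 1/3, 4/9)

Signed area of the reference triangle: [UVW] = ½·(8·(-1−(-7)) + (-8)·(-7−1) + 7·(1−(-1))) = ½·(48 + 64 + 14) = 63.
[PVW] = ½·((20/9)·(-1−(-7)) + (-8)·(-7−(-29/9)) + 7·(-29/9−(-1))) = ½·(40/3 + 272/9 − 140/9) = 14, so the U-coordinate is 14/63 = 2/9.
[UPW] = ½·(8·(-29/9−(-7)) + (20/9)·(-7−1) + 7·(1−(-29/9))) = ½·(272/9 − 160/9 + 266/9) = 21, so the V-coordinate is 1/3.
[UVP] = ½·(8·(-1−(-29/9)) + (-8)·(-29/9−1) + (20/9)·(1−(-1))) = ½·(160/9 + 304/9 + 40/9) = 28, so the W-coordinate is 4/9.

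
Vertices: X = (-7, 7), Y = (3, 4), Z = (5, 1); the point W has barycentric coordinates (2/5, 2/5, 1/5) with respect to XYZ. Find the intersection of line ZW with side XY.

Line ZW meets XY where the Z-coordinate vanishes; zeroing W's Z-weight and renormalizing leaves X, Y-weights 2/5 : 2/5 → (1/2, 1/2).
So V = (1/2)·X + (1/2)·Y = (-2, 11/2).

(-2, 11/2)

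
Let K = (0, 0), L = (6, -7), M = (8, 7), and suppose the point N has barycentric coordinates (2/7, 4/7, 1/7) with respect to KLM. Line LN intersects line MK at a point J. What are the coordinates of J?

(8/3, 7/3)

Line LN meets MK where the L-coordinate vanishes; zeroing N's L-weight and renormalizing leaves M, K-weights 1/7 : 2/7 → (1/3, 2/3).
So J = (1/3)·M + (2/3)·K = (8/3, 7/3).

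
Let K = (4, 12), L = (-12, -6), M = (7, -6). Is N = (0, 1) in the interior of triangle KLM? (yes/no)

Barycentric coordinates of N: (7/18, 35/114, 52/171).
The three coordinates are positive, positive, positive; a point is interior exactly when all three are positive.

yes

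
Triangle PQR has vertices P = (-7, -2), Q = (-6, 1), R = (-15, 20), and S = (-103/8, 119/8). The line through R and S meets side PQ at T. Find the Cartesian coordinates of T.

Barycentric coordinates of S with respect to PQR: (1/8, 1/8, 3/4).
On side PQ the R-coordinate is zero; dropping S's R-weight 3/4 and renormalizing the remaining 1/8 : 1/8 gives weights 1/2, 1/2 on P, Q.
T = (1/2)·(-7, -2) + (1/2)·(-6, 1) = (-13/2, -1/2).

(-13/2, -1/2)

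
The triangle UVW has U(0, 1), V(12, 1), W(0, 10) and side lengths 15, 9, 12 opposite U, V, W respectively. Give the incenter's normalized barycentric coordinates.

(5/12, 1/4, 1/3)

The incenter has barycentric coordinates proportional to the opposite side lengths: (15 : 9 : 12).
Normalizing by 15+9+12 = 36 gives (5/12, 1/4, 1/3).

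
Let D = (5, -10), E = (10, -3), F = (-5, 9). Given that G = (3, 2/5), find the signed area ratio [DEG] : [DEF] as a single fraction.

2/5

[DEF] = ½·(5·(-3−9) + 10·(9−(-10)) + (-5)·(-10−(-3))) = ½·(-60 + 190 + 35) = 165/2.
[DEG] = ½·(5·(-3−(2/5)) + 10·(2/5−(-10)) + 3·(-10−(-3))) = ½·(-17 + 104 − 21) = 33, so the ratio is 33/(165/2) = 2/5.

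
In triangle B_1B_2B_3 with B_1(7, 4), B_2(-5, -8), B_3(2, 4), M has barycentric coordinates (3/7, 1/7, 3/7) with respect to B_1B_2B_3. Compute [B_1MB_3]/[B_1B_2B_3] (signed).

1/7

The signed ratio [B_1MB_3]/[B_1B_2B_3] equals the barycentric coordinate of M at vertex B_2, which is 1/7.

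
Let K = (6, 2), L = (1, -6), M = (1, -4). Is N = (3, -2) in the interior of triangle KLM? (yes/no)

yes

Barycentric coordinates of N: (2/5, 1/5, 2/5).
The three coordinates are positive, positive, positive; a point is interior exactly when all three are positive.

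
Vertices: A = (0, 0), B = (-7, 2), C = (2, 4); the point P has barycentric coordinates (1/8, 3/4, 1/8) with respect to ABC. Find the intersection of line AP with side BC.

Line AP meets BC where the A-coordinate vanishes; zeroing P's A-weight and renormalizing leaves B, C-weights 3/4 : 1/8 → (6/7, 1/7).
So Q = (6/7)·B + (1/7)·C = (-40/7, 16/7).

(-40/7, 16/7)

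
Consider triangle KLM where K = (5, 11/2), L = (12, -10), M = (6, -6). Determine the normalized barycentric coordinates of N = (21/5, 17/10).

Signed area of the reference triangle: [KLM] = ½·(5·(-10−(-6)) + 12·(-6−(11/2)) + 6·(11/2−(-10))) = ½·(-20 − 138 + 93) = -65/2.
[NLM] = ½·((21/5)·(-10−(-6)) + 12·(-6−(17/10)) + 6·(17/10−(-10))) = ½·(-84/5 − 462/5 + 351/5) = -39/2, so the K-coordinate is (-39/2)/(-65/2) = 3/5.
[KNM] = ½·(5·(17/10−(-6)) + (21/5)·(-6−(11/2)) + 6·(11/2−(17/10))) = ½·(77/2 − 483/10 + 114/5) = 13/2, so the L-coordinate is -1/5.
[KLN] = ½·(5·(-10−(17/10)) + 12·(17/10−(11/2)) + (21/5)·(11/2−(-10))) = ½·(-117/2 − 228/5 + 651/10) = -39/2, so the M-coordinate is 3/5.

(3/5, -1/5, 3/5)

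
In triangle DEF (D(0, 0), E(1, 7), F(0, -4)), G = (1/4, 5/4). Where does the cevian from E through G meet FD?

(0, -2/3)

Barycentric coordinates of G with respect to DEF: (5/8, 1/4, 1/8).
On side FD the E-coordinate is zero; dropping G's E-weight 1/4 and renormalizing the remaining 1/8 : 5/8 gives weights 1/6, 5/6 on F, D.
H = (1/6)·(0, -4) + (5/6)·(0, 0) = (0, -2/3).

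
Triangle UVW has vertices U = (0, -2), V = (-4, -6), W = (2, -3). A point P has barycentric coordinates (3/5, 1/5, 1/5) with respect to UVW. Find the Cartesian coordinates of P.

P = (3/5)·U + (1/5)·V + (1/5)·W.
x-coordinate: (3/5)·0 + (1/5)·(-4) + (1/5)·2 = -2/5.
y-coordinate: (3/5)·(-2) + (1/5)·(-6) + (1/5)·(-3) = -3.

(-2/5, -3)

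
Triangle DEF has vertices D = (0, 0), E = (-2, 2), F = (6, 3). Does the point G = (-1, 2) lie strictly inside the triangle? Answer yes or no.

yes

Barycentric coordinates of G: (1/18, 5/6, 1/9).
The three coordinates are positive, positive, positive; a point is interior exactly when all three are positive.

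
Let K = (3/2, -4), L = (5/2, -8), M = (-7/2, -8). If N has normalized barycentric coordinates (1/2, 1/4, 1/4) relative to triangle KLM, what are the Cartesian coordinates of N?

(1/2, -6)

N = (1/2)·K + (1/4)·L + (1/4)·M.
x-coordinate: (1/2)·(3/2) + (1/4)·(5/2) + (1/4)·(-7/2) = 1/2.
y-coordinate: (1/2)·(-4) + (1/4)·(-8) + (1/4)·(-8) = -6.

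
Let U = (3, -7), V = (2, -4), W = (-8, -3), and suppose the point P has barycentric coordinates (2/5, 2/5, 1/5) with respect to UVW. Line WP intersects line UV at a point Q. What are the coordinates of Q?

Line WP meets UV where the W-coordinate vanishes; zeroing P's W-weight and renormalizing leaves U, V-weights 2/5 : 2/5 → (1/2, 1/2).
So Q = (1/2)·U + (1/2)·V = (5/2, -11/2).

(5/2, -11/2)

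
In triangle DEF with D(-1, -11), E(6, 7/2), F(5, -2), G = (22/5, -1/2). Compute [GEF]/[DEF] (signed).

[DEF] = ½·((-1)·(7/2−(-2)) + 6·(-2−(-11)) + 5·(-11−(7/2))) = ½·(-11/2 + 54 − 145/2) = -12.
[GEF] = ½·((22/5)·(7/2−(-2)) + 6·(-2−(-1/2)) + 5·(-1/2−(7/2))) = ½·(121/5 − 9 − 20) = -12/5, so the ratio is (-12/5)/(-12) = 1/5.

1/5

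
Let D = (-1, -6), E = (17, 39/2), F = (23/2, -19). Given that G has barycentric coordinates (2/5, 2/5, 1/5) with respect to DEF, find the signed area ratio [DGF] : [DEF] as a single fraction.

2/5

The signed ratio [DGF]/[DEF] equals the barycentric coordinate of G at vertex E, which is 2/5.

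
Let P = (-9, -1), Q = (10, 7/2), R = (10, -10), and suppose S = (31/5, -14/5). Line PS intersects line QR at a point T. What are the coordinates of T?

(10, -13/4)

Barycentric coordinates of S with respect to PQR: (1/5, 2/5, 2/5).
On side QR the P-coordinate is zero; dropping S's P-weight 1/5 and renormalizing the remaining 2/5 : 2/5 gives weights 1/2, 1/2 on Q, R.
T = (1/2)·(10, 7/2) + (1/2)·(10, -10) = (10, -13/4).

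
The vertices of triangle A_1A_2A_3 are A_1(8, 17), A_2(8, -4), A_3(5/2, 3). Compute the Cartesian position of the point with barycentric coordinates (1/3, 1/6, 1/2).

P = (1/3)·A_1 + (1/6)·A_2 + (1/2)·A_3.
x-coordinate: (1/3)·8 + (1/6)·8 + (1/2)·(5/2) = 21/4.
y-coordinate: (1/3)·17 + (1/6)·(-4) + (1/2)·3 = 13/2.

(21/4, 13/2)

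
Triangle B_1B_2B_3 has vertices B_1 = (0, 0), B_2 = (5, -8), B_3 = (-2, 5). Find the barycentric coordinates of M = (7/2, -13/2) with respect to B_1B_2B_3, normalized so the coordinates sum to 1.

Signed area of the reference triangle: [B_1B_2B_3] = ½·(0·(-8−5) + 5·(5−0) + (-2)·(0−(-8))) = ½·(0 + 25 − 16) = 9/2.
[MB_2B_3] = ½·((7/2)·(-8−5) + 5·(5−(-13/2)) + (-2)·(-13/2−(-8))) = ½·(-91/2 + 115/2 − 3) = 9/2, so the B_1-coordinate is (9/2)/(9/2) = 1.
[B_1MB_3] = ½·(0·(-13/2−5) + (7/2)·(5−0) + (-2)·(0−(-13/2))) = ½·(0 + 35/2 − 13) = 9/4, so the B_2-coordinate is 1/2.
[B_1B_2M] = ½·(0·(-8−(-13/2)) + 5·(-13/2−0) + (7/2)·(0−(-8))) = ½·(0 − 65/2 + 28) = -9/4, so the B_3-coordinate is -1/2.

(1, 1/2, -1/2)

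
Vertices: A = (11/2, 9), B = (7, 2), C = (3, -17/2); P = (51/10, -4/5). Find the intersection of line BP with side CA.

Barycentric coordinates of P with respect to ABC: (1/5, 2/5, 2/5).
On side CA the B-coordinate is zero; dropping P's B-weight 2/5 and renormalizing the remaining 2/5 : 1/5 gives weights 2/3, 1/3 on C, A.
Q = (2/3)·(3, -17/2) + (1/3)·(11/2, 9) = (23/6, -8/3).

(23/6, -8/3)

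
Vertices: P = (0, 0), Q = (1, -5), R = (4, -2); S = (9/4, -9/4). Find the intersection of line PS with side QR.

(3, -3)

Barycentric coordinates of S with respect to PQR: (1/4, 1/4, 1/2).
On side QR the P-coordinate is zero; dropping S's P-weight 1/4 and renormalizing the remaining 1/4 : 1/2 gives weights 1/3, 2/3 on Q, R.
T = (1/3)·(1, -5) + (2/3)·(4, -2) = (3, -3).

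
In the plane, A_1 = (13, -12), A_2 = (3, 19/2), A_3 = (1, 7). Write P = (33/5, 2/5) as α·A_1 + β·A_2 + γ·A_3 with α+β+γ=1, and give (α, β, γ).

(2/5, 2/5, 1/5)

Signed area of the reference triangle: [A_1A_2A_3] = ½·(13·(19/2−7) + 3·(7−(-12)) + 1·(-12−(19/2))) = ½·(65/2 + 57 − 43/2) = 34.
[PA_2A_3] = ½·((33/5)·(19/2−7) + 3·(7−(2/5)) + 1·(2/5−(19/2))) = ½·(33/2 + 99/5 − 91/10) = 68/5, so the A_1-coordinate is (68/5)/34 = 2/5.
[A_1PA_3] = ½·(13·(2/5−7) + (33/5)·(7−(-12)) + 1·(-12−(2/5))) = ½·(-429/5 + 627/5 − 62/5) = 68/5, so the A_2-coordinate is 2/5.
[A_1A_2P] = ½·(13·(19/2−(2/5)) + 3·(2/5−(-12)) + (33/5)·(-12−(19/2))) = ½·(1183/10 + 186/5 − 1419/10) = 34/5, so the A_3-coordinate is 1/5.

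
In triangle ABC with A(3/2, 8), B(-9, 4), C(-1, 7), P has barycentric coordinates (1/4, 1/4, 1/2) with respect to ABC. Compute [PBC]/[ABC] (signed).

The signed ratio [PBC]/[ABC] equals the barycentric coordinate of P at vertex A, which is 1/4.

1/4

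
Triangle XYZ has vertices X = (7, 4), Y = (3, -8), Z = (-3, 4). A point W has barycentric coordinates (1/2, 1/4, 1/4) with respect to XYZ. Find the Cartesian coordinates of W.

(7/2, 1)

W = (1/2)·X + (1/4)·Y + (1/4)·Z.
x-coordinate: (1/2)·7 + (1/4)·3 + (1/4)·(-3) = 7/2.
y-coordinate: (1/2)·4 + (1/4)·(-8) + (1/4)·4 = 1.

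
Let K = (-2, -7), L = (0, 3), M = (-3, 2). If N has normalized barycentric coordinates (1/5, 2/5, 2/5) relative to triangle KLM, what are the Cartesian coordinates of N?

N = (1/5)·K + (2/5)·L + (2/5)·M.
x-coordinate: (1/5)·(-2) + (2/5)·0 + (2/5)·(-3) = -8/5.
y-coordinate: (1/5)·(-7) + (2/5)·3 + (2/5)·2 = 3/5.

(-8/5, 3/5)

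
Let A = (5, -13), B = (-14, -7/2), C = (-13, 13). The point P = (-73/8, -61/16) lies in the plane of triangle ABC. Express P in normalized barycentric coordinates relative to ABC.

Signed area of the reference triangle: [ABC] = ½·(5·(-7/2−13) + (-14)·(13−(-13)) + (-13)·(-13−(-7/2))) = ½·(-165/2 − 364 + 247/2) = -323/2.
[PBC] = ½·((-73/8)·(-7/2−13) + (-14)·(13−(-61/16)) + (-13)·(-61/16−(-7/2))) = ½·(2409/16 − 1883/8 + 65/16) = -323/8, so the A-coordinate is (-323/8)/(-323/2) = 1/4.
[APC] = ½·(5·(-61/16−13) + (-73/8)·(13−(-13)) + (-13)·(-13−(-61/16))) = ½·(-1345/16 − 949/4 + 1911/16) = -1615/16, so the B-coordinate is 5/8.
[ABP] = ½·(5·(-7/2−(-61/16)) + (-14)·(-61/16−(-13)) + (-73/8)·(-13−(-7/2))) = ½·(25/16 − 1029/8 + 1387/16) = -323/16, so the C-coordinate is 1/8.
Check: 1/4 + 5/8 + 1/8 = 1.

(1/4, 5/8, 1/8)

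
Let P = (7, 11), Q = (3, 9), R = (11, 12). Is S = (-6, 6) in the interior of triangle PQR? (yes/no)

Barycentric coordinates of S: (3/4, 7/4, -3/2).
The three coordinates are positive, positive, negative; a point is interior exactly when all three are positive.

no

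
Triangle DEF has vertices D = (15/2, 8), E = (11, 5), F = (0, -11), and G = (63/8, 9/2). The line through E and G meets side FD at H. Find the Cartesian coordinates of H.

(6, 21/5)

Barycentric coordinates of G with respect to DEF: (1/2, 3/8, 1/8).
On side FD the E-coordinate is zero; dropping G's E-weight 3/8 and renormalizing the remaining 1/8 : 1/2 gives weights 1/5, 4/5 on F, D.
H = (1/5)·(0, -11) + (4/5)·(15/2, 8) = (6, 21/5).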